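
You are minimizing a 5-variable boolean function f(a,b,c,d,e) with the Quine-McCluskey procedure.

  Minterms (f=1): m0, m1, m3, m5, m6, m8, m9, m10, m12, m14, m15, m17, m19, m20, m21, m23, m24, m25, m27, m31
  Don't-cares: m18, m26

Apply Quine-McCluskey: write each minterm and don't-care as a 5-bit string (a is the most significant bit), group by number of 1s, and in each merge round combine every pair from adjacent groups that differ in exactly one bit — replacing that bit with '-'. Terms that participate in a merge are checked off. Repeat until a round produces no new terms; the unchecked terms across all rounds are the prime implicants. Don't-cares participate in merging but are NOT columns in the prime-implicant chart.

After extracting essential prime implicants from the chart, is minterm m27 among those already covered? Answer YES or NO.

NO

Round 0: 00000✓ 00001✓ 00011✓ 00101✓ 00110✓ 01000✓ 01001✓ 01010✓ 01100✓ 01110✓ 01111✓ 10001✓ 10010✓ 10011✓ 10100✓ 10101✓ 10111✓ 11000✓ 11001✓ 11010✓ 11011✓ 11111✓
Round 1: -0001✓ -0011✓ -0101✓ -1000✓ -1001✓ -1010✓ -1111 0-000✓ 0-001✓ 0-110 00-01✓ 000-1✓ 0000-✓ 01-00✓ 01-10✓ 010-0✓ 0100-✓ 011-0✓ 0111- 1-001✓ 1-010✓ 1-011✓ 1-111✓ 10-01✓ 10-11✓ 100-1✓ 1001-✓ 101-1✓ 1010- 11-11✓ 110-0✓ 110-1✓ 1100-✓ 1101-✓
Round 2: --001 -0-01 -00-1 -10-0 -100- 0-00- 01--0 1--11 1-0-1 1-01- 10--1 110--
PIs = {--001, -0-01, -00-1, -10-0, -100-, -1111, 0-00-, 0-110, 01--0, 0111-, 1--11, 1-0-1, 1-01-, 10--1, 1010-, 110--}
Coverage chart:
  m0: 0-00- ←essential
  m1: --001,-0-01,-00-1,0-00-
  m3: -00-1 ←essential
  m5: -0-01 ←essential
  m6: 0-110 ←essential
  m8: -10-0,-100-,0-00-,01--0
  m9: --001,-100-,0-00-
  m10: -10-0,01--0
  m12: 01--0 ←essential
  m14: 0-110,01--0,0111-
  m15: -1111,0111-
  m17: --001,-0-01,-00-1,1-0-1,10--1
  m19: -00-1,1--11,1-0-1,1-01-,10--1
  m20: 1010- ←essential
  m21: -0-01,10--1,1010-
  m23: 1--11,10--1
  m24: -10-0,-100-,110--
  m25: --001,-100-,1-0-1,110--
  m27: 1--11,1-0-1,1-01-,110--
  m31: -1111,1--11
Essential: -0-01, -00-1, 0-00-, 0-110, 01--0, 1010-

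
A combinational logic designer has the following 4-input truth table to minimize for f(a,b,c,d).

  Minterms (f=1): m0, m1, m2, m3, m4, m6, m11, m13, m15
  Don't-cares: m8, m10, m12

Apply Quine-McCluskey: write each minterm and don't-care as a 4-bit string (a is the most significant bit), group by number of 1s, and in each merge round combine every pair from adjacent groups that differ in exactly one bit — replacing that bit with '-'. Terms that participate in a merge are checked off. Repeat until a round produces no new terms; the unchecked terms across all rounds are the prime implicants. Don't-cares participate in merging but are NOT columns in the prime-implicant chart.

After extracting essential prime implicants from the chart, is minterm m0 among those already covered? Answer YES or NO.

YES

[col 0] 0000*, 0001*, 0010*, 0011*, 0100*, 0110*, 1000*, 1010*, 1011*, 1100*, 1101*, 1111*
[col 1] -000*, -010*, -011*, -100*, 0-00*, 0-10*, 00-0*, 00-1*, 000-*, 001-*, 01-0*, 1-00*, 1-11, 10-0*, 101-*, 11-1, 110-
[col 2] --00, -0-0, -01-, 0--0, 00--
Prime implicants: --00, -0-0, -01-, 0--0, 00--, 1-11, 11-1, 110-
PI chart (minterm → PIs covering it):
  0 | --00,-0-0,0--0,00--
  1 | 00--  (sole → essential)
  2 | -0-0,-01-,0--0,00--
  3 | -01-,00--
  4 | --00,0--0
  6 | 0--0  (sole → essential)
  11 | -01-,1-11
  13 | 11-1,110-
  15 | 1-11,11-1
Essential prime implicants: 0--0, 00--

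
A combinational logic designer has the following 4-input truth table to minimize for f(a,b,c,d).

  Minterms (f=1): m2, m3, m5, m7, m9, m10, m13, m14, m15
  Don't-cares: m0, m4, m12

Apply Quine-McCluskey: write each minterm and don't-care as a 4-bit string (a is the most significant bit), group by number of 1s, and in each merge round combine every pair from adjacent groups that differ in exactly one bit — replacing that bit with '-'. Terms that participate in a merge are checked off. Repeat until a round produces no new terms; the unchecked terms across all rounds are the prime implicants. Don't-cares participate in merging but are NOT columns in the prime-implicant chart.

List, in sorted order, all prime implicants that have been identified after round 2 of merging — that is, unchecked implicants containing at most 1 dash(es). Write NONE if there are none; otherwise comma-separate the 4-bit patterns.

-010, 0-00, 0-11, 00-0, 001-, 1-01, 1-10

Round 0: 0000✓ 0010✓ 0011✓ 0100✓ 0101✓ 0111✓ 1001✓ 1010✓ 1100✓ 1101✓ 1110✓ 1111✓
Round 1: -010 -100✓ -101✓ -111✓ 0-00 0-11 00-0 001- 01-1✓ 010-✓ 1-01 1-10 11-0✓ 11-1✓ 110-✓ 111-✓
Round 2: -1-1 -10- 11--
PIs = {-010, -1-1, -10-, 0-00, 0-11, 00-0, 001-, 1-01, 1-10, 11--}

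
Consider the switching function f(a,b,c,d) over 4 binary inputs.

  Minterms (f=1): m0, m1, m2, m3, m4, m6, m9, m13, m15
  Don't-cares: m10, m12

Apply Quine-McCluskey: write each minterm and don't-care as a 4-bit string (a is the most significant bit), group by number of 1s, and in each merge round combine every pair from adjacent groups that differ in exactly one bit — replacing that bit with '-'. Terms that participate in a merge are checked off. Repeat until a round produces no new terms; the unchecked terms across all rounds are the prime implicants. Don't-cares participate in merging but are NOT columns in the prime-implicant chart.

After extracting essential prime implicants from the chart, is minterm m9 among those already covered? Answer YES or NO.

size-2^0 implicants → 0000(✓)  0001(✓)  0010(✓)  0011(✓)  0100(✓)  0110(✓)  1001(✓)  1010(✓)  1100(✓)  1101(✓)  1111(✓)
size-2^1 implicants → -001  -010  -100  0-00(✓)  0-10(✓)  00-0(✓)  00-1(✓)  000-(✓)  001-(✓)  01-0(✓)  1-01  11-1  110-
size-2^2 implicants → 0--0  00--
Unchecked terms (primes): -001, -010, -100, 0--0, 00--, 1-01, 11-1, 110-
Minterm coverage:
  m0 ⊆ 0--0,00--
  m1 ⊆ -001,00--
  m2 ⊆ -010,0--0,00--
  m3 ⊆ 00-- [E]
  m4 ⊆ -100,0--0
  m6 ⊆ 0--0 [E]
  m9 ⊆ -001,1-01
  m13 ⊆ 1-01,11-1,110-
  m15 ⊆ 11-1 [E]
E = {0--0, 00--, 11-1}

NO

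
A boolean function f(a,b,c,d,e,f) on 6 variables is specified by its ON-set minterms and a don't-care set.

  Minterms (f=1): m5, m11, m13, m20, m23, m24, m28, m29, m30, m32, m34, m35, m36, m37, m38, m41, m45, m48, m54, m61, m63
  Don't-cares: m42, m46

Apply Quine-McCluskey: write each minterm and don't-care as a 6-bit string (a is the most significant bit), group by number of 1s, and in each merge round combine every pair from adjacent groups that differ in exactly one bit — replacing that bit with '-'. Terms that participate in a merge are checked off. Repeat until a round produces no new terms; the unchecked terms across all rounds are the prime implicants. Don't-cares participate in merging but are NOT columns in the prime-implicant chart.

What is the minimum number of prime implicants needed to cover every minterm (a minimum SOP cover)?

13

Round 0: 000101✓ 001011 001101✓ 010100✓ 010111 011000✓ 011100✓ 011101✓ 011110✓ 100000✓ 100010✓ 100011✓ 100100✓ 100101✓ 100110✓ 101001✓ 101010✓ 101101✓ 101110✓ 110000✓ 110110✓ 111101✓ 111111✓
Round 1: -00101✓ -01101✓ -11101✓ 0-1101✓ 00-101✓ 01-100 011-00 0111-0 01110- 1-0000 1-0110 1-1101✓ 10-010✓ 10-101✓ 10-110✓ 100-00✓ 100-10✓ 1000-0✓ 10001- 1001-0✓ 10010- 101-01 101-10✓ 1111-1
Round 2: --1101 -0-101 10--10 100--0
PIs = {--1101, -0-101, 001011, 01-100, 010111, 011-00, 0111-0, 01110-, 1-0000, 1-0110, 10--10, 100--0, 10001-, 10010-, 101-01, 1111-1}
Coverage chart:
  m5: -0-101 ←essential
  m11: 001011 ←essential
  m13: --1101,-0-101
  m20: 01-100 ←essential
  m23: 010111 ←essential
  m24: 011-00 ←essential
  m28: 01-100,011-00,0111-0,01110-
  m29: --1101,01110-
  m30: 0111-0 ←essential
  m32: 1-0000,100--0
  m34: 10--10,100--0,10001-
  m35: 10001- ←essential
  m36: 100--0,10010-
  m37: -0-101,10010-
  m38: 1-0110,10--10,100--0
  m41: 101-01 ←essential
  m45: --1101,-0-101,101-01
  m48: 1-0000 ←essential
  m54: 1-0110 ←essential
  m61: --1101,1111-1
  m63: 1111-1 ←essential
Essential: -0-101, 001011, 01-100, 010111, 011-00, 0111-0, 1-0000, 1-0110, 10001-, 101-01, 1111-1
Petrick residual → --1101, 100--0
Min cover (13 terms): cde'f + b'de'f + a'b'cd'ef + a'bde'f' + a'bc'def + a'bce'f' + a'bcdf' + ac'd'e'f' + ac'def' + ab'c'f' + ab'c'd'e + ab'ce'f + abcdf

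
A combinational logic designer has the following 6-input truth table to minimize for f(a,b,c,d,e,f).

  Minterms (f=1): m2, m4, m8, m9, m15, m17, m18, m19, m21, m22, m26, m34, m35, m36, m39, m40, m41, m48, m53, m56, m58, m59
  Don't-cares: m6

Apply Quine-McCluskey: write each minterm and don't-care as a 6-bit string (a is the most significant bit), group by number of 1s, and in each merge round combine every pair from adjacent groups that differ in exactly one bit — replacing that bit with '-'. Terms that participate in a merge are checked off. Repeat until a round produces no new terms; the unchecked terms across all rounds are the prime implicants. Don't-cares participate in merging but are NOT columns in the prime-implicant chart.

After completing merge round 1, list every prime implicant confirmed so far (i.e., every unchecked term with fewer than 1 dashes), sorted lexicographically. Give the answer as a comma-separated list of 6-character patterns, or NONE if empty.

001111

size-2^0 implicants → 000010(✓)  000100(✓)  000110(✓)  001000(✓)  001001(✓)  001111  010001(✓)  010010(✓)  010011(✓)  010101(✓)  010110(✓)  011010(✓)  100010(✓)  100011(✓)  100100(✓)  100111(✓)  101000(✓)  101001(✓)  110000(✓)  110101(✓)  111000(✓)  111010(✓)  111011(✓)
size-2^1 implicants → -00010  -00100  -01000(✓)  -01001(✓)  -10101  -11010  0-0010(✓)  0-0110(✓)  000-10(✓)  0001-0  00100-(✓)  01-010  010-01  010-10(✓)  0100-1  01001-  1-1000  100-11  10001-  10100-(✓)  11-000  1110-0  11101-
size-2^2 implicants → -0100-  0-0-10
Unchecked terms (primes): -00010, -00100, -0100-, -10101, -11010, 0-0-10, 0001-0, 001111, 01-010, 010-01, 0100-1, 01001-, 1-1000, 100-11, 10001-, 11-000, 1110-0, 11101-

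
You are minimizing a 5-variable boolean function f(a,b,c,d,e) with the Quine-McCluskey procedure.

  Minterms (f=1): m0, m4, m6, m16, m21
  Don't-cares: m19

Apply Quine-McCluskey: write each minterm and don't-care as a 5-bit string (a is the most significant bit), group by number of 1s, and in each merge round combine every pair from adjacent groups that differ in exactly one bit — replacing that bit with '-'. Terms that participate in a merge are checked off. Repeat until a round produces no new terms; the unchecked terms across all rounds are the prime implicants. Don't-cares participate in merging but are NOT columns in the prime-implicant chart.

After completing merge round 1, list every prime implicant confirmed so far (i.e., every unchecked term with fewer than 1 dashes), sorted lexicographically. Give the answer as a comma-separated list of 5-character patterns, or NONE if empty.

Round 0: 00000✓ 00100✓ 00110✓ 10000✓ 10011 10101
Round 1: -0000 00-00 001-0
PIs = {-0000, 00-00, 001-0, 10011, 10101}

10011, 10101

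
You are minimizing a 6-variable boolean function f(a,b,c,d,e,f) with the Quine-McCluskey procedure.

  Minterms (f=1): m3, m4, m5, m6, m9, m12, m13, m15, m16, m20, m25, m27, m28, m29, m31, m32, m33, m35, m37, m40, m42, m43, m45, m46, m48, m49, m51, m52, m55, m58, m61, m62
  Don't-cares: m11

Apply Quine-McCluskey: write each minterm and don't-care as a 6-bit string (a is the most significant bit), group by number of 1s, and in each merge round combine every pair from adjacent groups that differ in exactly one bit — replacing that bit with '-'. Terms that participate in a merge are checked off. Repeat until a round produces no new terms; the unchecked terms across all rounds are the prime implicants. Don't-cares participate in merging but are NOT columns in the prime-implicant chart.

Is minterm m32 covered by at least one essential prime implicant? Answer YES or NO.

[col 0] 000011*, 000100*, 000101*, 000110*, 001001*, 001011*, 001100*, 001101*, 001111*, 010000*, 010100*, 011001*, 011011*, 011100*, 011101*, 011111*, 100000*, 100001*, 100011*, 100101*, 101000*, 101010*, 101011*, 101101*, 101110*, 110000*, 110001*, 110011*, 110100*, 110111*, 111010*, 111101*, 111110*
[col 1] -00011*, -00101*, -01011*, -01101*, -10000*, -10100*, -11101*, 0-0100*, 0-1001*, 0-1011*, 0-1100*, 0-1101*, 0-1111*, 00-011*, 00-100*, 00-101*, 0001-0, 00010-*, 001-01*, 001-11*, 0010-1*, 0011-1*, 00110-*, 01-100*, 010-00*, 011-01*, 011-11*, 0110-1*, 0111-1*, 01110-*, 1-0000*, 1-0001*, 1-0011*, 1-1010*, 1-1101*, 1-1110*, 10-000, 10-011*, 10-101*, 100-01, 1000-1*, 10000-*, 101-10*, 1010-0, 10101-, 110-00*, 110-11, 1100-1*, 11000-*, 111-10*
[col 2] --1101, -0-011, -0-101, -10-00, 0--100, 0-1-01*, 0-1-11*, 0-10-1*, 0-11-1*, 0-110-, 00-10-, 001--1*, 011--1*, 1-00-1, 1-000-, 1-1-10
[col 3] 0-1--1
Prime implicants: --1101, -0-011, -0-101, -10-00, 0--100, 0-1--1, 0-110-, 00-10-, 0001-0, 1-00-1, 1-000-, 1-1-10, 10-000, 100-01, 1010-0, 10101-, 110-11
PI chart (minterm → PIs covering it):
  3 | -0-011  (sole → essential)
  4 | 0--100,00-10-,0001-0
  5 | -0-101,00-10-
  6 | 0001-0  (sole → essential)
  9 | 0-1--1  (sole → essential)
  12 | 0--100,0-110-,00-10-
  13 | --1101,-0-101,0-1--1,0-110-,00-10-
  15 | 0-1--1  (sole → essential)
  16 | -10-00  (sole → essential)
  20 | -10-00,0--100
  25 | 0-1--1  (sole → essential)
  27 | 0-1--1  (sole → essential)
  28 | 0--100,0-110-
  29 | --1101,0-1--1,0-110-
  31 | 0-1--1  (sole → essential)
  32 | 1-000-,10-000
  33 | 1-00-1,1-000-,100-01
  35 | -0-011,1-00-1
  37 | -0-101,100-01
  40 | 10-000,1010-0
  42 | 1-1-10,1010-0,10101-
  43 | -0-011,10101-
  45 | --1101,-0-101
  46 | 1-1-10  (sole → essential)
  48 | -10-00,1-000-
  49 | 1-00-1,1-000-
  51 | 1-00-1,110-11
  52 | -10-00  (sole → essential)
  55 | 110-11  (sole → essential)
  58 | 1-1-10  (sole → essential)
  61 | --1101  (sole → essential)
  62 | 1-1-10  (sole → essential)
Essential prime implicants: --1101, -0-011, -10-00, 0-1--1, 0001-0, 1-1-10, 110-11

NO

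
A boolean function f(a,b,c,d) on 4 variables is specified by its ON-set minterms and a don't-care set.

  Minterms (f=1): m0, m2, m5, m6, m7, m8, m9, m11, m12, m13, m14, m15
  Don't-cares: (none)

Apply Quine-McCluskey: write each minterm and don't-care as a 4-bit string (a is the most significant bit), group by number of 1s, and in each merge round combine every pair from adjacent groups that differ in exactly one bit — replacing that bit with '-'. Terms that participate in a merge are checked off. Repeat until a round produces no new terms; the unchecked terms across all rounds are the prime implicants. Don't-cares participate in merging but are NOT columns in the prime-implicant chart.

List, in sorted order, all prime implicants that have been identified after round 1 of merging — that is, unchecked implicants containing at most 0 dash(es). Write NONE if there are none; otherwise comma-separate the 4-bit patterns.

[col 0] 0000*, 0010*, 0101*, 0110*, 0111*, 1000*, 1001*, 1011*, 1100*, 1101*, 1110*, 1111*
[col 1] -000, -101*, -110*, -111*, 0-10, 00-0, 01-1*, 011-*, 1-00*, 1-01*, 1-11*, 10-1*, 100-*, 11-0*, 11-1*, 110-*, 111-*
[col 2] -1-1, -11-, 1--1, 1-0-, 11--
Prime implicants: -000, -1-1, -11-, 0-10, 00-0, 1--1, 1-0-, 11--

NONE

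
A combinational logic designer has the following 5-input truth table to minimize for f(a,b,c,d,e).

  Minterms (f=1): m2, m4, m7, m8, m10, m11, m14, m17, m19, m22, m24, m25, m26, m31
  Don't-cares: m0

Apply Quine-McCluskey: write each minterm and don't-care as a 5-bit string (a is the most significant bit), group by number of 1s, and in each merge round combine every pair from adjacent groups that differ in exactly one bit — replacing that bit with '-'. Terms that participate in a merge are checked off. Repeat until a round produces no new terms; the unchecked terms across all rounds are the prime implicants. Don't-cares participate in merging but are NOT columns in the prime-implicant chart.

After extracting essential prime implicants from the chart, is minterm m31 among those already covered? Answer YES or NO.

YES

Round 0: 00000✓ 00010✓ 00100✓ 00111 01000✓ 01010✓ 01011✓ 01110✓ 10001✓ 10011✓ 10110 11000✓ 11001✓ 11010✓ 11111
Round 1: -1000✓ -1010✓ 0-000✓ 0-010✓ 00-00 000-0✓ 01-10 010-0✓ 0101- 1-001 100-1 110-0✓ 1100-
Round 2: -10-0 0-0-0
PIs = {-10-0, 0-0-0, 00-00, 00111, 01-10, 0101-, 1-001, 100-1, 10110, 1100-, 11111}
Coverage chart:
  m2: 0-0-0 ←essential
  m4: 00-00 ←essential
  m7: 00111 ←essential
  m8: -10-0,0-0-0
  m10: -10-0,0-0-0,01-10,0101-
  m11: 0101- ←essential
  m14: 01-10 ←essential
  m17: 1-001,100-1
  m19: 100-1 ←essential
  m22: 10110 ←essential
  m24: -10-0,1100-
  m25: 1-001,1100-
  m26: -10-0 ←essential
  m31: 11111 ←essential
Essential: -10-0, 0-0-0, 00-00, 00111, 01-10, 0101-, 100-1, 10110, 11111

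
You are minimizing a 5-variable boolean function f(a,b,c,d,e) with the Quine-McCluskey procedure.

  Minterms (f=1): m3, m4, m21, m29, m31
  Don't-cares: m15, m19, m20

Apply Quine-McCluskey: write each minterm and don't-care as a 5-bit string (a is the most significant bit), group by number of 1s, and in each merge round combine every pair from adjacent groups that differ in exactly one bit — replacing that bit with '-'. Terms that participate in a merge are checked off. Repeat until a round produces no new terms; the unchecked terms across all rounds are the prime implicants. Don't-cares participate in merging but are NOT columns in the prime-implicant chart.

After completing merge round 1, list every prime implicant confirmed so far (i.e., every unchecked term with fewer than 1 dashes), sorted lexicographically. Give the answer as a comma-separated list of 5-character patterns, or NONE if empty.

[col 0] 00011*, 00100*, 01111*, 10011*, 10100*, 10101*, 11101*, 11111*
[col 1] -0011, -0100, -1111, 1-101, 1010-, 111-1
Prime implicants: -0011, -0100, -1111, 1-101, 1010-, 111-1

NONE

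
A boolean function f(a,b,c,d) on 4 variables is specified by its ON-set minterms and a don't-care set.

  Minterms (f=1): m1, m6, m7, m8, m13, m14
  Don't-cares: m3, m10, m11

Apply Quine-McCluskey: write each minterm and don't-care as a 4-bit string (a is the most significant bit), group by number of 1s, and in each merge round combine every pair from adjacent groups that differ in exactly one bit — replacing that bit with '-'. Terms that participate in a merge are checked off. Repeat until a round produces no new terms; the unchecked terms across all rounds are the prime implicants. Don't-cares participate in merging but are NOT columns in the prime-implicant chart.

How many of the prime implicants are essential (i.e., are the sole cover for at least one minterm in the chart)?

3

size-2^0 implicants → 0001(✓)  0011(✓)  0110(✓)  0111(✓)  1000(✓)  1010(✓)  1011(✓)  1101  1110(✓)
size-2^1 implicants → -011  -110  0-11  00-1  011-  1-10  10-0  101-
Unchecked terms (primes): -011, -110, 0-11, 00-1, 011-, 1-10, 10-0, 101-, 1101
Minterm coverage:
  m1 ⊆ 00-1 [E]
  m6 ⊆ -110,011-
  m7 ⊆ 0-11,011-
  m8 ⊆ 10-0 [E]
  m13 ⊆ 1101 [E]
  m14 ⊆ -110,1-10
E = {00-1, 10-0, 1101}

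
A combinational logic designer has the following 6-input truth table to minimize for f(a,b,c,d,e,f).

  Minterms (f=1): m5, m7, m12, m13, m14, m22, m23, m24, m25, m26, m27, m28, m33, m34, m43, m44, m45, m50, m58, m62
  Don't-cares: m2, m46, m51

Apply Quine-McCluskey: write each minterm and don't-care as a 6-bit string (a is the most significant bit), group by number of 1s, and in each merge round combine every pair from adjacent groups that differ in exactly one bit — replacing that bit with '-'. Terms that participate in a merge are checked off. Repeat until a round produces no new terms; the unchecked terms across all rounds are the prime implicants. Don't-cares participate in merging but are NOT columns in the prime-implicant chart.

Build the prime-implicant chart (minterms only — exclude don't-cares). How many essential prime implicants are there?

6

[col 0] 000010*, 000101*, 000111*, 001100*, 001101*, 001110*, 010110*, 010111*, 011000*, 011001*, 011010*, 011011*, 011100*, 100001, 100010*, 101011, 101100*, 101101*, 101110*, 110010*, 110011*, 111010*, 111110*
[col 1] -00010, -01100*, -01101*, -01110*, -11010, 0-0111, 0-1100, 00-101, 0001-1, 0011-0*, 00110-*, 01011-, 011-00, 0110-0*, 0110-1*, 01100-*, 01101-*, 1-0010, 1-1110, 1011-0*, 10110-*, 11-010, 11001-, 111-10
[col 2] -011-0, -0110-, 0110--
Prime implicants: -00010, -011-0, -0110-, -11010, 0-0111, 0-1100, 00-101, 0001-1, 01011-, 011-00, 0110--, 1-0010, 1-1110, 100001, 101011, 11-010, 11001-, 111-10
PI chart (minterm → PIs covering it):
  5 | 00-101,0001-1
  7 | 0-0111,0001-1
  12 | -011-0,-0110-,0-1100
  13 | -0110-,00-101
  14 | -011-0  (sole → essential)
  22 | 01011-  (sole → essential)
  23 | 0-0111,01011-
  24 | 011-00,0110--
  25 | 0110--  (sole → essential)
  26 | -11010,0110--
  27 | 0110--  (sole → essential)
  28 | 0-1100,011-00
  33 | 100001  (sole → essential)
  34 | -00010,1-0010
  43 | 101011  (sole → essential)
  44 | -011-0,-0110-
  45 | -0110-  (sole → essential)
  50 | 1-0010,11-010,11001-
  58 | -11010,11-010,111-10
  62 | 1-1110,111-10
Essential prime implicants: -011-0, -0110-, 01011-, 0110--, 100001, 101011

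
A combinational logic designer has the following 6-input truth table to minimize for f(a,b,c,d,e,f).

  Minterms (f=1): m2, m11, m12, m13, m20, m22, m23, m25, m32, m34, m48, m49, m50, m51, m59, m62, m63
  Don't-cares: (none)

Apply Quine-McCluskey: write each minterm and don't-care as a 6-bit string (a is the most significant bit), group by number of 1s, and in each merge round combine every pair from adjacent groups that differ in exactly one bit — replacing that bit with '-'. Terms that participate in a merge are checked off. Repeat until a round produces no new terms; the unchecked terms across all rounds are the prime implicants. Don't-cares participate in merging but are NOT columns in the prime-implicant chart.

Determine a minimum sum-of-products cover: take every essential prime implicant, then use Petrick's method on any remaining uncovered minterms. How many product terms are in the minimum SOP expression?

Round 0: 000010✓ 001011 001100✓ 001101✓ 010100✓ 010110✓ 010111✓ 011001 100000✓ 100010✓ 110000✓ 110001✓ 110010✓ 110011✓ 111011✓ 111110✓ 111111✓
Round 1: -00010 00110- 0101-0 01011- 1-0000✓ 1-0010✓ 1000-0✓ 11-011 1100-0✓ 1100-1✓ 11000-✓ 11001-✓ 111-11 11111-
Round 2: 1-00-0 1100--
PIs = {-00010, 001011, 00110-, 0101-0, 01011-, 011001, 1-00-0, 11-011, 1100--, 111-11, 11111-}
Coverage chart:
  m2: -00010 ←essential
  m11: 001011 ←essential
  m12: 00110- ←essential
  m13: 00110- ←essential
  m20: 0101-0 ←essential
  m22: 0101-0,01011-
  m23: 01011- ←essential
  m25: 011001 ←essential
  m32: 1-00-0 ←essential
  m34: -00010,1-00-0
  m48: 1-00-0,1100--
  m49: 1100-- ←essential
  m50: 1-00-0,1100--
  m51: 11-011,1100--
  m59: 11-011,111-11
  m62: 11111- ←essential
  m63: 111-11,11111-
Essential: -00010, 001011, 00110-, 0101-0, 01011-, 011001, 1-00-0, 1100--, 11111-
Petrick residual → 11-011
Min cover (10 terms): b'c'd'ef' + a'b'cd'ef + a'b'cde' + a'bc'df' + a'bc'de + a'bcd'e'f + ac'd'f' + abd'ef + abc'd' + abcde

10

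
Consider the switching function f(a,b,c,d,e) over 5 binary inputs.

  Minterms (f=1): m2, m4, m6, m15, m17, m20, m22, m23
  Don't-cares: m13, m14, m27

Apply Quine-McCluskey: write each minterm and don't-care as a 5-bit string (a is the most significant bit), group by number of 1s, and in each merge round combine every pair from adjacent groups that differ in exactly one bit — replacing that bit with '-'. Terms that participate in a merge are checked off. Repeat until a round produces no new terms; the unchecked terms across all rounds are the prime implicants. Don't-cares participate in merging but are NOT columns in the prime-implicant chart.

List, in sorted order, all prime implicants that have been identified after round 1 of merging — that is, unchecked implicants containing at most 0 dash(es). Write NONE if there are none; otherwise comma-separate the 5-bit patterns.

10001, 11011

[col 0] 00010*, 00100*, 00110*, 01101*, 01110*, 01111*, 10001, 10100*, 10110*, 10111*, 11011
[col 1] -0100*, -0110*, 0-110, 00-10, 001-0*, 011-1, 0111-, 101-0*, 1011-
[col 2] -01-0
Prime implicants: -01-0, 0-110, 00-10, 011-1, 0111-, 10001, 1011-, 11011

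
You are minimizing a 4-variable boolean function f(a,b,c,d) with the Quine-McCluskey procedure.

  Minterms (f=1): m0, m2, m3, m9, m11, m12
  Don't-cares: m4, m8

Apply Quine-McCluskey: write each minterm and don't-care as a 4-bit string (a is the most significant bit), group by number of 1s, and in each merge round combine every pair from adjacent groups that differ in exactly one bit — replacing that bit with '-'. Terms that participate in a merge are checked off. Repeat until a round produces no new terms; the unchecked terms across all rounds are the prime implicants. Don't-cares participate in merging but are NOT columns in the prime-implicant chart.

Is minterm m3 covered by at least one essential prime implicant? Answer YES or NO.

NO

Round 0: 0000✓ 0010✓ 0011✓ 0100✓ 1000✓ 1001✓ 1011✓ 1100✓
Round 1: -000✓ -011 -100✓ 0-00✓ 00-0 001- 1-00✓ 10-1 100-
Round 2: --00
PIs = {--00, -011, 00-0, 001-, 10-1, 100-}
Coverage chart:
  m0: --00,00-0
  m2: 00-0,001-
  m3: -011,001-
  m9: 10-1,100-
  m11: -011,10-1
  m12: --00 ←essential
Essential: --00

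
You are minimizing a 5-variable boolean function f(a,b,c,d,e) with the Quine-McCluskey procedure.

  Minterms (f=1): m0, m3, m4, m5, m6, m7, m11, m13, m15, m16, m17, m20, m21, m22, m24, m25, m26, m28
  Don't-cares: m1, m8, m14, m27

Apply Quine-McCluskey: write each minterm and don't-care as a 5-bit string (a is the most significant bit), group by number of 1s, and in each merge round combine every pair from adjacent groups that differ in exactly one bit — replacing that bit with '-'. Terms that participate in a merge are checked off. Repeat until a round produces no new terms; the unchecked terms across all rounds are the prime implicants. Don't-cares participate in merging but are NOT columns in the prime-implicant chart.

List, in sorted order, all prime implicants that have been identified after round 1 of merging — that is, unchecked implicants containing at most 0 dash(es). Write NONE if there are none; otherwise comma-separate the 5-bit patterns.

Round 0: 00000✓ 00001✓ 00011✓ 00100✓ 00101✓ 00110✓ 00111✓ 01000✓ 01011✓ 01101✓ 01110✓ 01111✓ 10000✓ 10001✓ 10100✓ 10101✓ 10110✓ 11000✓ 11001✓ 11010✓ 11011✓ 11100✓
Round 1: -0000✓ -0001✓ -0100✓ -0101✓ -0110✓ -1000✓ -1011 0-000✓ 0-011✓ 0-101✓ 0-110✓ 0-111✓ 00-00✓ 00-01✓ 00-11✓ 000-1✓ 0000-✓ 001-0✓ 001-1✓ 0010-✓ 0011-✓ 01-11✓ 011-1✓ 0111-✓ 1-000✓ 1-001✓ 1-100✓ 10-00✓ 10-01✓ 1000-✓ 101-0✓ 1010-✓ 11-00✓ 110-0✓ 110-1✓ 1100-✓ 1101-✓
Round 2: --000 -0-00✓ -0-01✓ -000-✓ -01-0 -010-✓ 0--11 0-1-1 0-11- 00--1 00-0-✓ 001-- 1--00 1-00- 10-0-✓ 110--
Round 3: -0-0-
PIs = {--000, -0-0-, -01-0, -1011, 0--11, 0-1-1, 0-11-, 00--1, 001--, 1--00, 1-00-, 110--}

NONE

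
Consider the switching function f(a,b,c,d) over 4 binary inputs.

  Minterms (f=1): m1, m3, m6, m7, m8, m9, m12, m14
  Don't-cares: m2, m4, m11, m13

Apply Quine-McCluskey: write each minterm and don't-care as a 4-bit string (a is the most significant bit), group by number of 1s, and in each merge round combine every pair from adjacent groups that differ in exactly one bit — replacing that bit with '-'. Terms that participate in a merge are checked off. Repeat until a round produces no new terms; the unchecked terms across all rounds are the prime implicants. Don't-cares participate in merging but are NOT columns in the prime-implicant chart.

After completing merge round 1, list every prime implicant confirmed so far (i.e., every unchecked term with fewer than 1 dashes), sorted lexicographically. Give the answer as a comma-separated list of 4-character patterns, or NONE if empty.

size-2^0 implicants → 0001(✓)  0010(✓)  0011(✓)  0100(✓)  0110(✓)  0111(✓)  1000(✓)  1001(✓)  1011(✓)  1100(✓)  1101(✓)  1110(✓)
size-2^1 implicants → -001(✓)  -011(✓)  -100(✓)  -110(✓)  0-10(✓)  0-11(✓)  00-1(✓)  001-(✓)  01-0(✓)  011-(✓)  1-00(✓)  1-01(✓)  10-1(✓)  100-(✓)  11-0(✓)  110-(✓)
size-2^2 implicants → -0-1  -1-0  0-1-  1-0-
Unchecked terms (primes): -0-1, -1-0, 0-1-, 1-0-

NONE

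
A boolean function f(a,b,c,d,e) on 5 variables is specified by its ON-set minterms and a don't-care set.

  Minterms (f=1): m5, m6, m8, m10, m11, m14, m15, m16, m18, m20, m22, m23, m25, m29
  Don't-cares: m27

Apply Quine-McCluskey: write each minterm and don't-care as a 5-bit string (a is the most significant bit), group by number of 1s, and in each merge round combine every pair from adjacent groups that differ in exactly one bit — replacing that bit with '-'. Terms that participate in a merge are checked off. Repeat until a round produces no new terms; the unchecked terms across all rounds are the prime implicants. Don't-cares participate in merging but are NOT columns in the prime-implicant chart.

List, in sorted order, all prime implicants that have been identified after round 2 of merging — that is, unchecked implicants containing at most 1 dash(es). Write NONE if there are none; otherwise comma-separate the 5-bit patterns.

-0110, -1011, 0-110, 00101, 010-0, 1011-, 11-01, 110-1

[col 0] 00101, 00110*, 01000*, 01010*, 01011*, 01110*, 01111*, 10000*, 10010*, 10100*, 10110*, 10111*, 11001*, 11011*, 11101*
[col 1] -0110, -1011, 0-110, 01-10*, 01-11*, 010-0, 0101-*, 0111-*, 10-00*, 10-10*, 100-0*, 101-0*, 1011-, 11-01, 110-1
[col 2] 01-1-, 10--0
Prime implicants: -0110, -1011, 0-110, 00101, 01-1-, 010-0, 10--0, 1011-, 11-01, 110-1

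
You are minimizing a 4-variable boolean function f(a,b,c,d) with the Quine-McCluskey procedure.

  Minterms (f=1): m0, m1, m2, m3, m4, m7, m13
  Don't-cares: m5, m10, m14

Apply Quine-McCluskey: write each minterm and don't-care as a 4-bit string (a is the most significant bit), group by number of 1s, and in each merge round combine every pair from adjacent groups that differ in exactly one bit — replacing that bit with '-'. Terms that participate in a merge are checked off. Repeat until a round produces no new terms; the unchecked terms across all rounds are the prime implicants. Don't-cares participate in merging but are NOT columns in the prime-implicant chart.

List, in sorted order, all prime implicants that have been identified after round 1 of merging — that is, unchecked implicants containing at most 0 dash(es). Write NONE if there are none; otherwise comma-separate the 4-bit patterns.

NONE

[col 0] 0000*, 0001*, 0010*, 0011*, 0100*, 0101*, 0111*, 1010*, 1101*, 1110*
[col 1] -010, -101, 0-00*, 0-01*, 0-11*, 00-0*, 00-1*, 000-*, 001-*, 01-1*, 010-*, 1-10
[col 2] 0--1, 0-0-, 00--
Prime implicants: -010, -101, 0--1, 0-0-, 00--, 1-10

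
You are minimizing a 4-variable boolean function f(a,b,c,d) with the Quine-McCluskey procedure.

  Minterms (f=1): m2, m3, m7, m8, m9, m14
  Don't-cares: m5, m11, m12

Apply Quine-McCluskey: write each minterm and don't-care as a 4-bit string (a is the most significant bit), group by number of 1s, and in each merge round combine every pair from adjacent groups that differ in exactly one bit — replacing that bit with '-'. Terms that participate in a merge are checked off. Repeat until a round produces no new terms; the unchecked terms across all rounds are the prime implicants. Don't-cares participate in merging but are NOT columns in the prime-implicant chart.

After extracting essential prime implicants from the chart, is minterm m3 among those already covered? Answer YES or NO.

[col 0] 0010*, 0011*, 0101*, 0111*, 1000*, 1001*, 1011*, 1100*, 1110*
[col 1] -011, 0-11, 001-, 01-1, 1-00, 10-1, 100-, 11-0
Prime implicants: -011, 0-11, 001-, 01-1, 1-00, 10-1, 100-, 11-0
PI chart (minterm → PIs covering it):
  2 | 001-  (sole → essential)
  3 | -011,0-11,001-
  7 | 0-11,01-1
  8 | 1-00,100-
  9 | 10-1,100-
  14 | 11-0  (sole → essential)
Essential prime implicants: 001-, 11-0

YES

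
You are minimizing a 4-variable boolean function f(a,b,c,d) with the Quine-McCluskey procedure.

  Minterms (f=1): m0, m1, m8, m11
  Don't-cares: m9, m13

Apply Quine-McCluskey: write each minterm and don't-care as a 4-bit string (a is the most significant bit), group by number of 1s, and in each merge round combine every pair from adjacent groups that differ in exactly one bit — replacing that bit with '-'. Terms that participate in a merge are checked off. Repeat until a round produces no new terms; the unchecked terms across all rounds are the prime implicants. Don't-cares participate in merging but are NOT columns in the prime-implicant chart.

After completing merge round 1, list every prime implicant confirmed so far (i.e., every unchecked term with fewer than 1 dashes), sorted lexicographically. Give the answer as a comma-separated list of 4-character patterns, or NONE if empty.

[col 0] 0000*, 0001*, 1000*, 1001*, 1011*, 1101*
[col 1] -000*, -001*, 000-*, 1-01, 10-1, 100-*
[col 2] -00-
Prime implicants: -00-, 1-01, 10-1

NONE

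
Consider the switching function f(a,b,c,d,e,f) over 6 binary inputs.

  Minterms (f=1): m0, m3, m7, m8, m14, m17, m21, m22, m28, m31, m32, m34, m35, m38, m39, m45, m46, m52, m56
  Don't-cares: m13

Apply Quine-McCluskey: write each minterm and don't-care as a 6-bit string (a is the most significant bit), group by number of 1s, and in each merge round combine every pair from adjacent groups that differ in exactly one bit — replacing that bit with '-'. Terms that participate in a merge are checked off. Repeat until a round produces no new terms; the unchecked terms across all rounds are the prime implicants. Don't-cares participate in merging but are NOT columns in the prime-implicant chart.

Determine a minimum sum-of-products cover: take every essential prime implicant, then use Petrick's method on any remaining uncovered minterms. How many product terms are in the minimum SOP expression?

12

Round 0: 000000✓ 000011✓ 000111✓ 001000✓ 001101✓ 001110✓ 010001✓ 010101✓ 010110 011100 011111 100000✓ 100010✓ 100011✓ 100110✓ 100111✓ 101101✓ 101110✓ 110100 111000
Round 1: -00000 -00011✓ -00111✓ -01101 -01110 00-000 000-11✓ 010-01 10-110 100-10✓ 100-11✓ 1000-0 10001-✓ 10011-✓
Round 2: -00-11 100-1-
PIs = {-00-11, -00000, -01101, -01110, 00-000, 010-01, 010110, 011100, 011111, 10-110, 100-1-, 1000-0, 110100, 111000}
Coverage chart:
  m0: -00000,00-000
  m3: -00-11 ←essential
  m7: -00-11 ←essential
  m8: 00-000 ←essential
  m14: -01110 ←essential
  m17: 010-01 ←essential
  m21: 010-01 ←essential
  m22: 010110 ←essential
  m28: 011100 ←essential
  m31: 011111 ←essential
  m32: -00000,1000-0
  m34: 100-1-,1000-0
  m35: -00-11,100-1-
  m38: 10-110,100-1-
  m39: -00-11,100-1-
  m45: -01101 ←essential
  m46: -01110,10-110
  m52: 110100 ←essential
  m56: 111000 ←essential
Essential: -00-11, -01101, -01110, 00-000, 010-01, 010110, 011100, 011111, 110100, 111000
Petrick residual → -00000, 100-1-
Min cover (12 terms): b'c'ef + b'c'd'e'f' + b'cde'f + b'cdef' + a'b'd'e'f' + a'bc'e'f + a'bc'def' + a'bcde'f' + a'bcdef + ab'c'e + abc'de'f' + abcd'e'f'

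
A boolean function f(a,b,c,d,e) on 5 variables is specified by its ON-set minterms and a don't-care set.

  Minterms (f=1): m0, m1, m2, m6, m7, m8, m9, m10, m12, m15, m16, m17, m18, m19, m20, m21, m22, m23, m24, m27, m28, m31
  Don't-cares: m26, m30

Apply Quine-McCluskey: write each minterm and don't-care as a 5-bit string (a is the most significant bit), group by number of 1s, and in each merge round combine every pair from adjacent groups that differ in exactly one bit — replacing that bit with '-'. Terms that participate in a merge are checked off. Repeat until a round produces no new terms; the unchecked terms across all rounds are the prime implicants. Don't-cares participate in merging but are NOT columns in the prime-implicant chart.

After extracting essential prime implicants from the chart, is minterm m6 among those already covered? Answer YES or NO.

Round 0: 00000✓ 00001✓ 00010✓ 00110✓ 00111✓ 01000✓ 01001✓ 01010✓ 01100✓ 01111✓ 10000✓ 10001✓ 10010✓ 10011✓ 10100✓ 10101✓ 10110✓ 10111✓ 11000✓ 11010✓ 11011✓ 11100✓ 11110✓ 11111✓
Round 1: -0000✓ -0001✓ -0010✓ -0110✓ -0111✓ -1000✓ -1010✓ -1100✓ -1111✓ 0-000✓ 0-001✓ 0-010✓ 0-111✓ 00-10✓ 000-0✓ 0000-✓ 0011-✓ 01-00✓ 010-0✓ 0100-✓ 1-000✓ 1-010✓ 1-011✓ 1-100✓ 1-110✓ 1-111✓ 10-00✓ 10-01✓ 10-10✓ 10-11✓ 100-0✓ 100-1✓ 1000-✓ 1001-✓ 101-0✓ 101-1✓ 1010-✓ 1011-✓ 11-00✓ 11-10✓ 11-11✓ 110-0✓ 1101-✓ 111-0✓ 1111-✓
Round 2: --000✓ --010✓ --111 -0-10 -00-0✓ -000- -011- -1-00 -10-0✓ 0-0-0✓ 0-00- 1--00✓ 1--10✓ 1--11✓ 1-0-0✓ 1-01-✓ 1-1-0✓ 1-11-✓ 10--0✓ 10--1✓ 10-0-✓ 10-1-✓ 100--✓ 101--✓ 11--0✓ 11-1-✓
Round 3: --0-0 1---0 1--1- 10---
PIs = {--0-0, --111, -0-10, -000-, -011-, -1-00, 0-00-, 1---0, 1--1-, 10---}
Coverage chart:
  m0: --0-0,-000-,0-00-
  m1: -000-,0-00-
  m2: --0-0,-0-10
  m6: -0-10,-011-
  m7: --111,-011-
  m8: --0-0,-1-00,0-00-
  m9: 0-00- ←essential
  m10: --0-0 ←essential
  m12: -1-00 ←essential
  m15: --111 ←essential
  m16: --0-0,-000-,1---0,10---
  m17: -000-,10---
  m18: --0-0,-0-10,1---0,1--1-,10---
  m19: 1--1-,10---
  m20: 1---0,10---
  m21: 10--- ←essential
  m22: -0-10,-011-,1---0,1--1-,10---
  m23: --111,-011-,1--1-,10---
  m24: --0-0,-1-00,1---0
  m27: 1--1- ←essential
  m28: -1-00,1---0
  m31: --111,1--1-
Essential: --0-0, --111, -1-00, 0-00-, 1--1-, 10---

NO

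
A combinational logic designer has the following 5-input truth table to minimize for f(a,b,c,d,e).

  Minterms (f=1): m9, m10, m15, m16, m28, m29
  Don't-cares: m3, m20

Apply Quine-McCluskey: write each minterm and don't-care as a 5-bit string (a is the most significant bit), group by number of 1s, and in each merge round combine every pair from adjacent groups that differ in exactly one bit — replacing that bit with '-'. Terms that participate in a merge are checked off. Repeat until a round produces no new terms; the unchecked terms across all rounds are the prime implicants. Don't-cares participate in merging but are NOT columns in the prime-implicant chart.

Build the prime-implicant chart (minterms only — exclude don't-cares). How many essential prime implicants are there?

Round 0: 00011 01001 01010 01111 10000✓ 10100✓ 11100✓ 11101✓
Round 1: 1-100 10-00 1110-
PIs = {00011, 01001, 01010, 01111, 1-100, 10-00, 1110-}
Coverage chart:
  m9: 01001 ←essential
  m10: 01010 ←essential
  m15: 01111 ←essential
  m16: 10-00 ←essential
  m28: 1-100,1110-
  m29: 1110- ←essential
Essential: 01001, 01010, 01111, 10-00, 1110-

5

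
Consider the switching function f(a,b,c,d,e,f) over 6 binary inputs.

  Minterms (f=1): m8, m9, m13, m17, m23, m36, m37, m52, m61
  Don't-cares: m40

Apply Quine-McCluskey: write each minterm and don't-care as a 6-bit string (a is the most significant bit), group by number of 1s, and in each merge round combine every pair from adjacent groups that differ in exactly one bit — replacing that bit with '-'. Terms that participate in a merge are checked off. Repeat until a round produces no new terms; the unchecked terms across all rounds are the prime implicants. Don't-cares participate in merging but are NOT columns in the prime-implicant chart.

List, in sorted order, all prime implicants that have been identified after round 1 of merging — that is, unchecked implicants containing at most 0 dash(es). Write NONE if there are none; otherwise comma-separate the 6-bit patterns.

010001, 010111, 111101

Round 0: 001000✓ 001001✓ 001101✓ 010001 010111 100100✓ 100101✓ 101000✓ 110100✓ 111101
Round 1: -01000 001-01 00100- 1-0100 10010-
PIs = {-01000, 001-01, 00100-, 010001, 010111, 1-0100, 10010-, 111101}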